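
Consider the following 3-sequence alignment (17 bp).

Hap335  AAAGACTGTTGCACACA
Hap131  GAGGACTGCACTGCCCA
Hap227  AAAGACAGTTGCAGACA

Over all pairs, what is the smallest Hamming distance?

Pairwise Hamming distances:
  Hap335 vs Hap131: 8
  Hap335 vs Hap227: 2
  Hap131 vs Hap227: 10
The smallest is 2, between Hap335 and Hap227.

2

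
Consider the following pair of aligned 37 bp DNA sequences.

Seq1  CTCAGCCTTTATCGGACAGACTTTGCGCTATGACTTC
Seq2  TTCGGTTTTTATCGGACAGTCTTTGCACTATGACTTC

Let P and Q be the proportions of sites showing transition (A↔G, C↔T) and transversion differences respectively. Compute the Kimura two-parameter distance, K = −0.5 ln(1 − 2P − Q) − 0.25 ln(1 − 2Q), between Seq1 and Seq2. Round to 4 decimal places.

Differing sites — 1:C/T (Ti); 4:A/G (Ti); 6:C/T (Ti); 7:C/T (Ti); 20:A/T (Tv); 27:G/A (Ti).
Of the 6 differences, 5 transitions and 1 transversion over 37 sites: P = 5/37 = 0.135135, Q = 1/37 = 0.027027.
d = −0.5·ln(0.702703) − 0.25·ln(0.945946) = −0.5·(-0.352821) − 0.25·(-0.055570) = 0.1903.

0.1903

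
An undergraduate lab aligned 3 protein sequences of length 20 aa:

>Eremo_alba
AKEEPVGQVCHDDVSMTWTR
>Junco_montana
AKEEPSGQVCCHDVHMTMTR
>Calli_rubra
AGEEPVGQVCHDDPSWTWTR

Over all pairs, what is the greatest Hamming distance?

8

Pairwise Hamming distances:
  Eremo_alba vs Junco_montana: 5
  Eremo_alba vs Calli_rubra: 3
  Junco_montana vs Calli_rubra: 8
The largest is 8, between Junco_montana and Calli_rubra.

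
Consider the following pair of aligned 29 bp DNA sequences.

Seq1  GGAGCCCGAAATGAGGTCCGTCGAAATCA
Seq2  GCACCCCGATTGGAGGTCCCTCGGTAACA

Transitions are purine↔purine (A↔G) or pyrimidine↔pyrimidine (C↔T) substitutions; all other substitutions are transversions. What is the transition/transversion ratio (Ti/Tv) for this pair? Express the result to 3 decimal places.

The sequences differ at positions 2 (G/C, transversion), 4 (G/C, transversion), 10 (A/T, transversion), 11 (A/T, transversion), 12 (T/G, transversion), 20 (G/C, transversion), 24 (A/G, transition), 25 (A/T, transversion), 27 (T/A, transversion).
Of the 9 differences, 1 transition and 8 transversions, so Ti/Tv = 1/8 = 0.125.

0.125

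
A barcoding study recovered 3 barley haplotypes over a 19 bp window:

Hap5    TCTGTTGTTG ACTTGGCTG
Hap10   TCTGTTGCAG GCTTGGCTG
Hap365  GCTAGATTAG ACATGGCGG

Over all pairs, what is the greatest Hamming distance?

9

Pairwise Hamming distances:
  Hap5 vs Hap10: 3
  Hap5 vs Hap365: 8
  Hap10 vs Hap365: 9
The largest is 9, between Hap10 and Hap365.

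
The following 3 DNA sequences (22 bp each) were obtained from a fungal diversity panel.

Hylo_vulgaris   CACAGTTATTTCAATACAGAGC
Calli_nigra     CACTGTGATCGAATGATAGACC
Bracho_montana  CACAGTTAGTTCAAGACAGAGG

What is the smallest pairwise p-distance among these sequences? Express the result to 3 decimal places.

0.136

Pairwise Hamming distances:
  Hylo_vulgaris vs Calli_nigra: 9
  Hylo_vulgaris vs Bracho_montana: 3
  Calli_nigra vs Bracho_montana: 10
The smallest is 3 mismatches, between Hylo_vulgaris and Bracho_montana; p = 3/22 = 0.136.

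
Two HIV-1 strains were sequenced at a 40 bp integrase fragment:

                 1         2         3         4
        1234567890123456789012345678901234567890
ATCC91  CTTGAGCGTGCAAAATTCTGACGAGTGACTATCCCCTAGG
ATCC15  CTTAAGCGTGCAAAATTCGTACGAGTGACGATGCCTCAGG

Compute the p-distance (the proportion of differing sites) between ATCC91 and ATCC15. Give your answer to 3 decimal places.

Differing sites — 4:G/A; 19:T/G; 20:G/T; 30:T/G; 33:C/G; 36:C/T; 37:T/C.
There are 7 differences over 40 sites, so p = 7/40 = 0.175.

0.175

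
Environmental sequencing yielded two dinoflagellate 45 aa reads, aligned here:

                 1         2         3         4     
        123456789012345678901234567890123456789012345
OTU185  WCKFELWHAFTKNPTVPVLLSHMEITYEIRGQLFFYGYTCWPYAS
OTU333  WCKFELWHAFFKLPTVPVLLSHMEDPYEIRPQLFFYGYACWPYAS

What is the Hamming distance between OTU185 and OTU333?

6

Differing sites — 11:T/F; 13:N/L; 25:I/D; 26:T/P; 31:G/P; 39:T/A.
That gives 6 mismatches out of 45 aligned sites, so the Hamming distance is 6.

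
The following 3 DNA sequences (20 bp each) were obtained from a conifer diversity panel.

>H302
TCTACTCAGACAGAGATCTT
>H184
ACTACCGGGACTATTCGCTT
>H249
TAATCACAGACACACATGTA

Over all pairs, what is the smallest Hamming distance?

8

Pairwise Hamming distances:
  H302 vs H184: 10
  H302 vs H249: 8
  H184 vs H249: 15
The smallest is 8, between H302 and H249.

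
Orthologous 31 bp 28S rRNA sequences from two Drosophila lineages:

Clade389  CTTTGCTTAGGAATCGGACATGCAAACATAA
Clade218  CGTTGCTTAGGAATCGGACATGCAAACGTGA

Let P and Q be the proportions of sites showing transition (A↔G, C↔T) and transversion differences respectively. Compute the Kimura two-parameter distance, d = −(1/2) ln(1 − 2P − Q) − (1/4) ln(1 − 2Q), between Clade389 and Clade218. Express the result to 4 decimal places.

Mismatches occur at site 2 (T→G, transversion), site 28 (A→G, transition), site 30 (A→G, transition).
Of the 3 differences, 2 transitions and 1 transversion over 31 sites: P = 2/31 = 0.064516, Q = 1/31 = 0.032258.
d = −0.5·ln(0.838710) − 0.25·ln(0.935484) = −0.5·(-0.175890) − 0.25·(-0.066691) = 0.1046.

0.1046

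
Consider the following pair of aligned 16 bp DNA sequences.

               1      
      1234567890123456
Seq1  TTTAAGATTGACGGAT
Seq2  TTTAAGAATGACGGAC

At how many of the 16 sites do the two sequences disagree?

2

Mismatches occur at site 8 (T/A), site 16 (T/C).
That gives 2 mismatches out of 16 aligned sites, so the Hamming distance is 2.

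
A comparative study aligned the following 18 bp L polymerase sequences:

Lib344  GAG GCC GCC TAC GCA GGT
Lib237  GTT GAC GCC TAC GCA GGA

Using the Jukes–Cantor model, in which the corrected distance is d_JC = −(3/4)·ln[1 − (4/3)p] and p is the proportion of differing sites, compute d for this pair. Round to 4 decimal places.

0.2635

Differing sites — 2:A/T; 3:G/T; 5:C/A; 18:T/A.
p = 4/18 = 0.222222.
d = −0.75 · ln(1 − (4/3)·0.222222) = −0.75 · ln(0.703704) = −0.75 · (-0.351397) = 0.2635.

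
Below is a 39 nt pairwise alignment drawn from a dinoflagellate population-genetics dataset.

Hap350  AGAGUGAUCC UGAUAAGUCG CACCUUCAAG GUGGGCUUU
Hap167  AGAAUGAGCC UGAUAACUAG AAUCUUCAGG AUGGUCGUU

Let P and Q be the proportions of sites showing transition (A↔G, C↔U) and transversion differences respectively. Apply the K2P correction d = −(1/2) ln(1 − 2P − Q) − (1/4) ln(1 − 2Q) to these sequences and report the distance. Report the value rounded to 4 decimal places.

0.3143

Mismatches occur at site 4 (G↔A, transition), site 8 (U↔G, transversion), site 17 (G↔C, transversion), site 19 (C↔A, transversion), site 21 (C↔A, transversion), site 23 (C↔U, transition), site 29 (A↔G, transition), site 31 (G↔A, transition), site 35 (G↔U, transversion), site 37 (U↔G, transversion).
Of the 10 differences, 4 transitions and 6 transversions over 39 sites: P = 4/39 = 0.102564, Q = 6/39 = 0.153846.
d = −0.5·ln(0.641026) − 0.25·ln(0.692308) = −0.5·(-0.444685) − 0.25·(-0.367724) = 0.3143.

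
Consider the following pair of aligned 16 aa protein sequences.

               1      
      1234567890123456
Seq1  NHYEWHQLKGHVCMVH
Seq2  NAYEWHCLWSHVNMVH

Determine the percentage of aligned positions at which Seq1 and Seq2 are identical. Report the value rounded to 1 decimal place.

68.8%

The sequences differ at positions 2 (H/A), 7 (Q/C), 9 (K/W), 10 (G/S), 13 (C/N).
11 of the 16 sites match, so the percent identity is 11/16 × 100 = 68.8%.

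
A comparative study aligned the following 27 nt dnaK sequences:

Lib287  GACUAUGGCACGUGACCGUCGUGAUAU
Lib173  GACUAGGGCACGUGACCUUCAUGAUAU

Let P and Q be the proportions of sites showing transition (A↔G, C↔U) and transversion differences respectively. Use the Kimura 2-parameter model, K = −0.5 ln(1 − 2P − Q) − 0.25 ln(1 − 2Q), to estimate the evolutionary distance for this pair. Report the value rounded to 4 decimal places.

Mismatches occur at site 6 (U→G, transversion), site 18 (G→U, transversion), site 21 (G→A, transition).
Of the 3 differences, 1 transition and 2 transversions over 27 sites: P = 1/27 = 0.037037, Q = 2/27 = 0.074074.
d = −0.5·ln(0.851852) − 0.25·ln(0.851852) = −0.5·(-0.160342) − 0.25·(-0.160342) = 0.1203.

0.1203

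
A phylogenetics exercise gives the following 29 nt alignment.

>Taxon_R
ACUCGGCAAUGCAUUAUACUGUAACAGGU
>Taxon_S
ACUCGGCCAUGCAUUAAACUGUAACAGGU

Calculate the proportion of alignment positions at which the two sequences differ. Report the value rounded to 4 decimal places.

The sequences differ at positions 8 (A/C), 17 (U/A).
There are 2 differences over 29 sites, so p = 2/29 = 0.0690.

0.0690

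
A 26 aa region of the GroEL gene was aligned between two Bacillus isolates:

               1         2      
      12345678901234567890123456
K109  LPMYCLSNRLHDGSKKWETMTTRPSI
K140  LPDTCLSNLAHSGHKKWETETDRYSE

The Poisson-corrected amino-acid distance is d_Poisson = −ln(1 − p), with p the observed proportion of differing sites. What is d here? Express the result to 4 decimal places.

0.4855

Differing sites — 3:M/D; 4:Y/T; 9:R/L; 10:L/A; 12:D/S; 14:S/H; 20:M/E; 22:T/D; 24:P/Y; 26:I/E.
p = 10/26 = 0.384615.
d = −ln(1 − 0.384615) = −ln(0.615385) = 0.4855.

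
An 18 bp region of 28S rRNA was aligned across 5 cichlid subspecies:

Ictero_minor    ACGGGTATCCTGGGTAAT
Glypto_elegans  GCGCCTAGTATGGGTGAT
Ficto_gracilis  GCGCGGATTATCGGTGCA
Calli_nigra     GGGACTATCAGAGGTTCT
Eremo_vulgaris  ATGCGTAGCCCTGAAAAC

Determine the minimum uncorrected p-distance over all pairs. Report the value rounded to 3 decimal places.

Pairwise Hamming distances:
  Ictero_minor vs Glypto_elegans: 7
  Ictero_minor vs Ficto_gracilis: 9
  Ictero_minor vs Calli_nigra: 9
  Ictero_minor vs Eremo_vulgaris: 8
  Glypto_elegans vs Ficto_gracilis: 6
  Glypto_elegans vs Calli_nigra: 8
  Glypto_elegans vs Eremo_vulgaris: 11
  Ficto_gracilis vs Calli_nigra: 9
  Ficto_gracilis vs Eremo_vulgaris: 13
  Calli_nigra vs Eremo_vulgaris: 13
The smallest is 6 mismatches, between Glypto_elegans and Ficto_gracilis; p = 6/18 = 0.333.

0.333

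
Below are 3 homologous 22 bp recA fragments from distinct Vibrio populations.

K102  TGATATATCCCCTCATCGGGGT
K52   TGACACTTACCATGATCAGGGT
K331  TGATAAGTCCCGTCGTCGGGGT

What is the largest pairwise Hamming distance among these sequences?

8

Pairwise Hamming distances:
  K102 vs K52: 7
  K102 vs K331: 4
  K52 vs K331: 8
The largest is 8, between K52 and K331.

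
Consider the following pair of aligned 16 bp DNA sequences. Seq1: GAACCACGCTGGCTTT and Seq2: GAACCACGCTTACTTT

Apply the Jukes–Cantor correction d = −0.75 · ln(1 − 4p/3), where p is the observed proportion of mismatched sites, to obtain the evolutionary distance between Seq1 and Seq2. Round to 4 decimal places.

0.1367

Differing sites — 11:G/T; 12:G/A.
p = 2/16 = 0.125000.
d = −0.75 · ln(1 − (4/3)·0.125000) = −0.75 · ln(0.833333) = −0.75 · (-0.182322) = 0.1367.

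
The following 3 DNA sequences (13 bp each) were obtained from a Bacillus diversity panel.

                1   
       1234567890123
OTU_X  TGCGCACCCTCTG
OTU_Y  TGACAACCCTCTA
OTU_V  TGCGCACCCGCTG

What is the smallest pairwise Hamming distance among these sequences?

Pairwise Hamming distances:
  OTU_X vs OTU_Y: 4
  OTU_X vs OTU_V: 1
  OTU_Y vs OTU_V: 5
The smallest is 1, between OTU_X and OTU_V.

1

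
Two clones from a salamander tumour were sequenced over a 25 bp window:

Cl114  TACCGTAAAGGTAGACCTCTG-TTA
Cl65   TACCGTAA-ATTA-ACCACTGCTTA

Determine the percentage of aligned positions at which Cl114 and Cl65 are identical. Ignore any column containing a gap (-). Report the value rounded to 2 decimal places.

86.36%

Excluding the 3 gap columns leaves 22 comparable sites.
Differing sites — 10:G/A; 11:G/T; 18:T/A.
19 of the 22 comparable sites match, so the percent identity is 19/22 × 100 = 86.36%.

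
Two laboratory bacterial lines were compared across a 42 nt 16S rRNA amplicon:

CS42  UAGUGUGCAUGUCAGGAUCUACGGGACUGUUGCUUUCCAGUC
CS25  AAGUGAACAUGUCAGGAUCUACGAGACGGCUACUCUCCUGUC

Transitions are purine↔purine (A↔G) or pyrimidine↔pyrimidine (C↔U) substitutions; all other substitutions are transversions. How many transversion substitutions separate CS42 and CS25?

4

Mismatches occur at site 1 (U↔A, transversion), site 6 (U↔A, transversion), site 7 (G↔A, transition), site 24 (G↔A, transition), site 28 (U↔G, transversion), site 30 (U↔C, transition), site 32 (G↔A, transition), site 35 (U↔C, transition), site 39 (A↔U, transversion).
Of the 9 differences, 5 transitions and 4 transversions, so the answer is 4.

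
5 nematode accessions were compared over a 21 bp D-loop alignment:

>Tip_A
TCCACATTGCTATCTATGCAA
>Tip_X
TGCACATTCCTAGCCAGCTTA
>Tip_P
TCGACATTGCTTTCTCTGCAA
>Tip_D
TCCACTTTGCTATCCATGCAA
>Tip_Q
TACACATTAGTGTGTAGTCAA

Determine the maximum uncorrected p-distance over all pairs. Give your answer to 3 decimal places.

Pairwise Hamming distances:
  Tip_A vs Tip_X: 8
  Tip_A vs Tip_P: 3
  Tip_A vs Tip_D: 2
  Tip_A vs Tip_Q: 7
  Tip_X vs Tip_P: 11
  Tip_X vs Tip_D: 8
  Tip_X vs Tip_Q: 10
  Tip_P vs Tip_D: 5
  Tip_P vs Tip_Q: 9
  Tip_D vs Tip_Q: 9
The largest is 11 mismatches, between Tip_X and Tip_P; p = 11/21 = 0.524.

0.524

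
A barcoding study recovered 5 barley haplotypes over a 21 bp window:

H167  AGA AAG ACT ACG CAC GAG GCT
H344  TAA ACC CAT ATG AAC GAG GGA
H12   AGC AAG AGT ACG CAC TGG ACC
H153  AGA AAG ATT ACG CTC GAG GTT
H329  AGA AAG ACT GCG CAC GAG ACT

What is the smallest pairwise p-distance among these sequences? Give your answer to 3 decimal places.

Pairwise Hamming distances:
  H167 vs H344: 10
  H167 vs H12: 6
  H167 vs H153: 3
  H167 vs H329: 2
  H344 vs H12: 14
  H344 vs H153: 11
  H344 vs H329: 12
  H12 vs H153: 8
  H12 vs H329: 6
  H153 vs H329: 5
The smallest is 2 mismatches, between H167 and H329; p = 2/21 = 0.095.

0.095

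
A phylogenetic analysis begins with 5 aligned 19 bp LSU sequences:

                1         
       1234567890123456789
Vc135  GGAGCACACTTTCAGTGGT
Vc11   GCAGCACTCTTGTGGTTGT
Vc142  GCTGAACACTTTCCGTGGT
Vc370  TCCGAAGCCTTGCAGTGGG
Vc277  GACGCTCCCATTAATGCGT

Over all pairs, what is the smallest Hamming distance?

Pairwise Hamming distances:
  Vc135 vs Vc11: 6
  Vc135 vs Vc142: 4
  Vc135 vs Vc370: 8
  Vc135 vs Vc277: 9
  Vc11 vs Vc142: 7
  Vc11 vs Vc370: 9
  Vc11 vs Vc277: 11
  Vc142 vs Vc370: 7
  Vc142 vs Vc277: 11
  Vc370 vs Vc277: 12
The smallest is 4, between Vc135 and Vc142.

4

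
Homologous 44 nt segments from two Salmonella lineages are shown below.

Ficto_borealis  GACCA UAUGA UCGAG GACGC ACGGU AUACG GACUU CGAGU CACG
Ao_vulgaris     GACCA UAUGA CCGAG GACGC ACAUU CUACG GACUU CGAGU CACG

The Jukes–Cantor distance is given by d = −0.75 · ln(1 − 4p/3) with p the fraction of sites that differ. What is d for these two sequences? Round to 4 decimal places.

0.0969

Differing sites — 11:U/C; 23:G/A; 24:G/U; 26:A/C.
p = 4/44 = 0.090909.
d = −0.75 · ln(1 − (4/3)·0.090909) = −0.75 · ln(0.878788) = −0.75 · (-0.129212) = 0.0969.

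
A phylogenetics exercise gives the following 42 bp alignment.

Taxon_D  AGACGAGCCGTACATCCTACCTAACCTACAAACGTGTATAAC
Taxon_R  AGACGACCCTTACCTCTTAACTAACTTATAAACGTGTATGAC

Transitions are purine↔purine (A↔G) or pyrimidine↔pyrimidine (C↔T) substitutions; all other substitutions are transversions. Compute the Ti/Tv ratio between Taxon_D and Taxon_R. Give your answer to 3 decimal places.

1.000

The sequences differ at positions 7 (G/C, transversion), 10 (G/T, transversion), 14 (A/C, transversion), 17 (C/T, transition), 20 (C/A, transversion), 26 (C/T, transition), 29 (C/T, transition), 40 (A/G, transition).
Of the 8 differences, 4 transitions and 4 transversions, so Ti/Tv = 4/4 = 1.000.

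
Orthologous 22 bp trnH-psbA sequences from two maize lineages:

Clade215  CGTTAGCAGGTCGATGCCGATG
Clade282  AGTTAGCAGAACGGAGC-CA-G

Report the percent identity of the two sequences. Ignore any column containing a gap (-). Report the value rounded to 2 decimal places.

70.00%

Excluding the 2 gap columns leaves 20 comparable sites.
Differing sites — 1:C/A; 10:G/A; 11:T/A; 14:A/G; 15:T/A; 19:G/C.
14 of the 20 comparable sites match, so the percent identity is 14/20 × 100 = 70.00%.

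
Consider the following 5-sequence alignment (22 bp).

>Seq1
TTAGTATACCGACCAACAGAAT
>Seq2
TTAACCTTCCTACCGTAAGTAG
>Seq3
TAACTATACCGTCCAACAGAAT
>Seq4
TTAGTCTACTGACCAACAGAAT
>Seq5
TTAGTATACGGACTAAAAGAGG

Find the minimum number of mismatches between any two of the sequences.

Pairwise Hamming distances:
  Seq1 vs Seq2: 10
  Seq1 vs Seq3: 3
  Seq1 vs Seq4: 2
  Seq1 vs Seq5: 5
  Seq2 vs Seq3: 12
  Seq2 vs Seq4: 10
  Seq2 vs Seq5: 11
  Seq3 vs Seq4: 5
  Seq3 vs Seq5: 8
  Seq4 vs Seq5: 6
The smallest is 2, between Seq1 and Seq4.

2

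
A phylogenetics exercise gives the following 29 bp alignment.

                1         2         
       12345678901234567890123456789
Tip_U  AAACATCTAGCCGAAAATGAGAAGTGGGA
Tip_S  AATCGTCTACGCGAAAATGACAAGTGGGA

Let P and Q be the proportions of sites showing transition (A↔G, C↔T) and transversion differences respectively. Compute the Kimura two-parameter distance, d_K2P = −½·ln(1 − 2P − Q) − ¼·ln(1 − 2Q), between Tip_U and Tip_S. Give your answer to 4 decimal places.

Differing sites — 3:A/T (Tv); 5:A/G (Ti); 10:G/C (Tv); 11:C/G (Tv); 21:G/C (Tv).
Of the 5 differences, 1 transition and 4 transversions over 29 sites: P = 1/29 = 0.034483, Q = 4/29 = 0.137931.
d = −0.5·ln(0.793103) − 0.25·ln(0.724138) = −0.5·(-0.231802) − 0.25·(-0.322773) = 0.1966.

0.1966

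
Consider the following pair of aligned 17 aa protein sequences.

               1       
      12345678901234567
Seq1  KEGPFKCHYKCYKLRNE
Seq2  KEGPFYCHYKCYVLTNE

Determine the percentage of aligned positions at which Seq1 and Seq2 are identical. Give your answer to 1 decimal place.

Mismatches occur at site 6 (K/Y), site 13 (K/V), site 15 (R/T).
14 of the 17 sites match, so the percent identity is 14/17 × 100 = 82.4%.

82.4%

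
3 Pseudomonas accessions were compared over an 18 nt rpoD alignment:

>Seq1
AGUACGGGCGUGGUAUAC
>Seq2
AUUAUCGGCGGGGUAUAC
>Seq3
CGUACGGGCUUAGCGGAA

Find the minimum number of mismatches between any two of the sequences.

4

Pairwise Hamming distances:
  Seq1 vs Seq2: 4
  Seq1 vs Seq3: 7
  Seq2 vs Seq3: 11
The smallest is 4, between Seq1 and Seq2.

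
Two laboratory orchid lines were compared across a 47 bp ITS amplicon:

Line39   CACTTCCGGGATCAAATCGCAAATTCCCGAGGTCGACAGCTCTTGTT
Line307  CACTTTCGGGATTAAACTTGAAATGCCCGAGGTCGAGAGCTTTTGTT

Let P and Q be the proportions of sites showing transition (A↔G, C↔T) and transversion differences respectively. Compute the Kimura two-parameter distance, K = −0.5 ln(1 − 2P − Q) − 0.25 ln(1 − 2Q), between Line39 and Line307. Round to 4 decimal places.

The sequences differ at positions 6 (C/T, transition), 13 (C/T, transition), 17 (T/C, transition), 18 (C/T, transition), 19 (G/T, transversion), 20 (C/G, transversion), 25 (T/G, transversion), 37 (C/G, transversion), 42 (C/T, transition).
Of the 9 differences, 5 transitions and 4 transversions over 47 sites: P = 5/47 = 0.106383, Q = 4/47 = 0.085106.
d = −0.5·ln(0.702128) − 0.25·ln(0.829788) = −0.5·(-0.353640) − 0.25·(-0.186585) = 0.2235.

0.2235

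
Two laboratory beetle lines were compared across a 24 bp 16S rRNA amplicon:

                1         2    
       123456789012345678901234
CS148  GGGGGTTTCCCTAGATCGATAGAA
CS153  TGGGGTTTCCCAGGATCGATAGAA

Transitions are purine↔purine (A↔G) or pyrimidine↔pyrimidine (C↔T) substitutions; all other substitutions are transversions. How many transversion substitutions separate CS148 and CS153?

2

The sequences differ at positions 1 (G/T, transversion), 12 (T/A, transversion), 13 (A/G, transition).
Of the 3 differences, 1 transition and 2 transversions, so the answer is 2.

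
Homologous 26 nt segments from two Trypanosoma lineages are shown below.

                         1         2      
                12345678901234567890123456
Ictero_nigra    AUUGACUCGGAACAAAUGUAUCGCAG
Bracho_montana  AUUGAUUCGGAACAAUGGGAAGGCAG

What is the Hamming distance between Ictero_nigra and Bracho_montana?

Differing sites — 6:C/U; 16:A/U; 17:U/G; 19:U/G; 21:U/A; 22:C/G.
That gives 6 mismatches out of 26 aligned sites, so the Hamming distance is 6.

6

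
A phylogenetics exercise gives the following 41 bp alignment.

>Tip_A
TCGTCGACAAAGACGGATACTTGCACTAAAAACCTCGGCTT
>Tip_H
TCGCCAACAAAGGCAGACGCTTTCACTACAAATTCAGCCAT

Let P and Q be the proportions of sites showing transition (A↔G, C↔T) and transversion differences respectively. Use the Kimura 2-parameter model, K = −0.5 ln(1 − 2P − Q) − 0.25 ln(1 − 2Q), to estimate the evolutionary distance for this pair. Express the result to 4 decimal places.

Differing sites — 4:T/C (Ti); 6:G/A (Ti); 13:A/G (Ti); 15:G/A (Ti); 18:T/C (Ti); 19:A/G (Ti); 23:G/T (Tv); 29:A/C (Tv); 33:C/T (Ti); 34:C/T (Ti); 35:T/C (Ti); 36:C/A (Tv); 38:G/C (Tv); 40:T/A (Tv).
Of the 14 differences, 9 transitions and 5 transversions over 41 sites: P = 9/41 = 0.219512, Q = 5/41 = 0.121951.
d = −0.5·ln(0.439025) − 0.25·ln(0.756098) = −0.5·(-0.823199) − 0.25·(-0.279584) = 0.4815.

0.4815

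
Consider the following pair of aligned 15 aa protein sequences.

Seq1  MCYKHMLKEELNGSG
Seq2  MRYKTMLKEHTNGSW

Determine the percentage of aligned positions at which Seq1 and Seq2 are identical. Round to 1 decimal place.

66.7%

The sequences differ at positions 2 (C/R), 5 (H/T), 10 (E/H), 11 (L/T), 15 (G/W).
10 of the 15 sites match, so the percent identity is 10/15 × 100 = 66.7%.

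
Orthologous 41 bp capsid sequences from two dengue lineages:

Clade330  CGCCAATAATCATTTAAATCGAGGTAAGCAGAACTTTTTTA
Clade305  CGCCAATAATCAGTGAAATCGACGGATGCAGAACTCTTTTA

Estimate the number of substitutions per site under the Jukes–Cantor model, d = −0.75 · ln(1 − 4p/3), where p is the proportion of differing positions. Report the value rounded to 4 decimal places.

0.1628

Mismatches occur at site 13 (T→G), site 15 (T→G), site 23 (G→C), site 25 (T→G), site 27 (A→T), site 36 (T→C).
p = 6/41 = 0.146341.
d = −0.75 · ln(1 − (4/3)·0.146341) = −0.75 · ln(0.804879) = −0.75 · (-0.217063) = 0.1628.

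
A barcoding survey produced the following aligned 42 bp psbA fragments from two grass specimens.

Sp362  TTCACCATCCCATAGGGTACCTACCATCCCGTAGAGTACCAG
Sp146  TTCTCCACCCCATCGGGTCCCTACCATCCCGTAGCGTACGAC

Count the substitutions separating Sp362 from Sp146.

The sequences differ at positions 4 (A/T), 8 (T/C), 14 (A/C), 19 (A/C), 35 (A/C), 40 (C/G), 42 (G/C).
That gives 7 mismatches out of 42 aligned sites, so the Hamming distance is 7.

7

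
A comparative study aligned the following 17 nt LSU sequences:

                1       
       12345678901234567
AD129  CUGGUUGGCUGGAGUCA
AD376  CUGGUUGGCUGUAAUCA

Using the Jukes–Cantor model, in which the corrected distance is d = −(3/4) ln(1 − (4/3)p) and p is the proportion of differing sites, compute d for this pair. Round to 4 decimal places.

Mismatches occur at site 12 (G↔U), site 14 (G↔A).
p = 2/17 = 0.117647.
d = −0.75 · ln(1 − (4/3)·0.117647) = −0.75 · ln(0.843137) = −0.75 · (-0.170626) = 0.1280.

0.1280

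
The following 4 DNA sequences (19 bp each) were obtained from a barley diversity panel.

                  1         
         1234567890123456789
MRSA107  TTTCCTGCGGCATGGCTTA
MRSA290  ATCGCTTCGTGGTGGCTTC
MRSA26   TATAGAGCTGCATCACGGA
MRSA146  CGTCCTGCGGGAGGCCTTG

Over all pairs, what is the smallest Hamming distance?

Pairwise Hamming distances:
  MRSA107 vs MRSA290: 8
  MRSA107 vs MRSA26: 9
  MRSA107 vs MRSA146: 6
  MRSA290 vs MRSA26: 16
  MRSA290 vs MRSA146: 10
  MRSA26 vs MRSA146: 13
The smallest is 6, between MRSA107 and MRSA146.

6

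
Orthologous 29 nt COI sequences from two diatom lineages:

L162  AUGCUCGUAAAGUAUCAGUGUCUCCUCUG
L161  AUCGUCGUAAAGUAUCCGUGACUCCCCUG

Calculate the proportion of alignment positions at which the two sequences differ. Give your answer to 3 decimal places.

0.172

Mismatches occur at site 3 (G/C), site 4 (C/G), site 17 (A/C), site 21 (U/A), site 26 (U/C).
There are 5 differences over 29 sites, so p = 5/29 = 0.172.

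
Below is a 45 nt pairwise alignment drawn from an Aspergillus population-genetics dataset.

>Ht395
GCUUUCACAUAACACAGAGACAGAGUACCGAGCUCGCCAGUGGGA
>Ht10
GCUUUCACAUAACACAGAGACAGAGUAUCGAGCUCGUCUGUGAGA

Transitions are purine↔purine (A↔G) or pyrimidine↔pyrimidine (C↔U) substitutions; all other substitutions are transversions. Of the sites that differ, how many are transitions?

3

Differing sites — 28:C/U (Ti); 37:C/U (Ti); 39:A/U (Tv); 43:G/A (Ti).
Of the 4 differences, 3 transitions and 1 transversion, so the answer is 3.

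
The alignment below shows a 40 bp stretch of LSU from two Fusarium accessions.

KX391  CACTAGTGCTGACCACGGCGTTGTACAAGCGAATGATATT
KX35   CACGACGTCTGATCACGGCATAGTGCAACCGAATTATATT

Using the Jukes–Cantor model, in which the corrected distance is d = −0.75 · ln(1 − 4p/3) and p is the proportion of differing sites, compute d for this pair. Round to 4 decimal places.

0.3041

Mismatches occur at site 4 (T/G), site 6 (G/C), site 7 (T/G), site 8 (G/T), site 13 (C/T), site 20 (G/A), site 22 (T/A), site 25 (A/G), site 29 (G/C), site 35 (G/T).
p = 10/40 = 0.250000.
d = −0.75 · ln(1 − (4/3)·0.250000) = −0.75 · ln(0.666667) = −0.75 · (-0.405465) = 0.3041.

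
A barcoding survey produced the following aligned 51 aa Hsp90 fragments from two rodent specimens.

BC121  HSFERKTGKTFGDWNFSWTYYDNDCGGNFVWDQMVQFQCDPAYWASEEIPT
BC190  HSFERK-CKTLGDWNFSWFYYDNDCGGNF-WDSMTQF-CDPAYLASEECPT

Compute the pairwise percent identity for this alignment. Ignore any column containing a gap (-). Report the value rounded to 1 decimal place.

85.4%

Excluding the 3 gap columns leaves 48 comparable sites.
Mismatches occur at site 8 (G↔C), site 11 (F↔L), site 19 (T↔F), site 33 (Q↔S), site 35 (V↔T), site 44 (W↔L), site 49 (I↔C).
41 of the 48 comparable sites match, so the percent identity is 41/48 × 100 = 85.4%.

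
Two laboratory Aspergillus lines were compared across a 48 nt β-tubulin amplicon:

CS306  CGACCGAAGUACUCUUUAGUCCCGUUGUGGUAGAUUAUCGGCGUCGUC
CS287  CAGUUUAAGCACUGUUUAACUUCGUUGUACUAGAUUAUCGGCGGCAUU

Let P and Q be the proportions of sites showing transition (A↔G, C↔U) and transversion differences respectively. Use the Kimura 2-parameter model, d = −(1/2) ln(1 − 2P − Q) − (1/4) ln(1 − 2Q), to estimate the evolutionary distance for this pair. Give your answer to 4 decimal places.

Mismatches occur at site 2 (G↔A, transition), site 3 (A↔G, transition), site 4 (C↔U, transition), site 5 (C↔U, transition), site 6 (G↔U, transversion), site 10 (U↔C, transition), site 14 (C↔G, transversion), site 19 (G↔A, transition), site 20 (U↔C, transition), site 21 (C↔U, transition), site 22 (C↔U, transition), site 29 (G↔A, transition), site 30 (G↔C, transversion), site 44 (U↔G, transversion), site 46 (G↔A, transition), site 48 (C↔U, transition).
Of the 16 differences, 12 transitions and 4 transversions over 48 sites: P = 12/48 = 0.250000, Q = 4/48 = 0.083333.
d = −0.5·ln(0.416667) − 0.25·ln(0.833334) = −0.5·(-0.875468) − 0.25·(-0.182321) = 0.4833.

0.4833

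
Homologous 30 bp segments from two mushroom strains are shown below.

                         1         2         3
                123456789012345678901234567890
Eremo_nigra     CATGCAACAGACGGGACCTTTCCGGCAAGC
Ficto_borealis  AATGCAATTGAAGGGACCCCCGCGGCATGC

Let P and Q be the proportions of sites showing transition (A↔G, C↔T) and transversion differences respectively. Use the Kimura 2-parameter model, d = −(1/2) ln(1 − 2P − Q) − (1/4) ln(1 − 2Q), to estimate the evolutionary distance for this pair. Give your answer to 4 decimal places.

0.3854

Differing sites — 1:C/A (Tv); 8:C/T (Ti); 9:A/T (Tv); 12:C/A (Tv); 19:T/C (Ti); 20:T/C (Ti); 21:T/C (Ti); 22:C/G (Tv); 28:A/T (Tv).
Of the 9 differences, 4 transitions and 5 transversions over 30 sites: P = 4/30 = 0.133333, Q = 5/30 = 0.166667.
d = −0.5·ln(0.566667) − 0.25·ln(0.666666) = −0.5·(-0.567983) − 0.25·(-0.405466) = 0.3854.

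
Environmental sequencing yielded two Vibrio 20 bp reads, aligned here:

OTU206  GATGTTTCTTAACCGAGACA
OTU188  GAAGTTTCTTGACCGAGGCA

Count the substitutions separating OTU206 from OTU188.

Differing sites — 3:T/A; 11:A/G; 18:A/G.
That gives 3 mismatches out of 20 aligned sites, so the Hamming distance is 3.

3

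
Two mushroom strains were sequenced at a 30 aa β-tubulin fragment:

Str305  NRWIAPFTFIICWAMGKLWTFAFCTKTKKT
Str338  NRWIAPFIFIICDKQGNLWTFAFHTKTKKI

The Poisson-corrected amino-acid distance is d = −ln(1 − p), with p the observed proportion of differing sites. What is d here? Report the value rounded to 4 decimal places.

0.2657

The sequences differ at positions 8 (T/I), 13 (W/D), 14 (A/K), 15 (M/Q), 17 (K/N), 24 (C/H), 30 (T/I).
p = 7/30 = 0.233333.
d = −ln(1 − 0.233333) = −ln(0.766667) = 0.2657.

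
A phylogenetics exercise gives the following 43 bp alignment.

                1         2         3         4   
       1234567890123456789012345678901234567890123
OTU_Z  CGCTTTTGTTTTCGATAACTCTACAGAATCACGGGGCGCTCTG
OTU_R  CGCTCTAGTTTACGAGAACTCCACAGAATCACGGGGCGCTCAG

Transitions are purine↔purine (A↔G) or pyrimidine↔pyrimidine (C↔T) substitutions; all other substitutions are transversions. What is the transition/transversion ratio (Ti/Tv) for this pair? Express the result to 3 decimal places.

0.500

Mismatches occur at site 5 (T→C, transition), site 7 (T→A, transversion), site 12 (T→A, transversion), site 16 (T→G, transversion), site 22 (T→C, transition), site 42 (T→A, transversion).
Of the 6 differences, 2 transitions and 4 transversions, so Ti/Tv = 2/4 = 0.500.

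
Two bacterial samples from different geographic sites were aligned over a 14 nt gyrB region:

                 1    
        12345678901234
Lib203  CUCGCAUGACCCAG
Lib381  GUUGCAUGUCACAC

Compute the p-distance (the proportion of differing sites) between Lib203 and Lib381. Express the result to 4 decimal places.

Differing sites — 1:C/G; 3:C/U; 9:A/U; 11:C/A; 14:G/C.
There are 5 differences over 14 sites, so p = 5/14 = 0.3571.

0.3571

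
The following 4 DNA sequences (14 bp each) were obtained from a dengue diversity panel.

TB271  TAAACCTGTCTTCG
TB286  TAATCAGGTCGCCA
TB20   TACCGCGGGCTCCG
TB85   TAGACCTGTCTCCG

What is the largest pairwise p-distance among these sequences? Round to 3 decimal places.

Pairwise Hamming distances:
  TB271 vs TB286: 6
  TB271 vs TB20: 6
  TB271 vs TB85: 2
  TB286 vs TB20: 7
  TB286 vs TB85: 6
  TB20 vs TB85: 5
The largest is 7 mismatches, between TB286 and TB20; p = 7/14 = 0.500.

0.500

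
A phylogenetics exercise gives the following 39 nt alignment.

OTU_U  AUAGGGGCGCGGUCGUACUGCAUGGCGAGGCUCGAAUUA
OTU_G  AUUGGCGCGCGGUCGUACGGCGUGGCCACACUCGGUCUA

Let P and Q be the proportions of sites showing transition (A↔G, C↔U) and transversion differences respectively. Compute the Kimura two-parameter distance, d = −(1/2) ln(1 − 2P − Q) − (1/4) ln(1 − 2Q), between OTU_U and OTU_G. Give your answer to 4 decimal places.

0.3143

The sequences differ at positions 3 (A/U, transversion), 6 (G/C, transversion), 19 (U/G, transversion), 22 (A/G, transition), 27 (G/C, transversion), 29 (G/C, transversion), 30 (G/A, transition), 35 (A/G, transition), 36 (A/U, transversion), 37 (U/C, transition).
Of the 10 differences, 4 transitions and 6 transversions over 39 sites: P = 4/39 = 0.102564, Q = 6/39 = 0.153846.
d = −0.5·ln(0.641026) − 0.25·ln(0.692308) = −0.5·(-0.444685) − 0.25·(-0.367724) = 0.3143.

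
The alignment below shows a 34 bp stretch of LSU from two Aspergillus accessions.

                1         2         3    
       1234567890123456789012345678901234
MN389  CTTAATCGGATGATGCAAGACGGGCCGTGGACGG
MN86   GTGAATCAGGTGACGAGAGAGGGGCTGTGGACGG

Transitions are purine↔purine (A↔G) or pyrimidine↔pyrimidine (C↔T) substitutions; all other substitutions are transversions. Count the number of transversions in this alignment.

The sequences differ at positions 1 (C/G, transversion), 3 (T/G, transversion), 8 (G/A, transition), 10 (A/G, transition), 14 (T/C, transition), 16 (C/A, transversion), 17 (A/G, transition), 21 (C/G, transversion), 26 (C/T, transition).
Of the 9 differences, 5 transitions and 4 transversions, so the answer is 4.

4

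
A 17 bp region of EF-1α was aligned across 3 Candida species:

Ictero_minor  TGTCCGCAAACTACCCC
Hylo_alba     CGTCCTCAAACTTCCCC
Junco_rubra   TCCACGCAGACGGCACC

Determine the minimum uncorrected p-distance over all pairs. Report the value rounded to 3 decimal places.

Pairwise Hamming distances:
  Ictero_minor vs Hylo_alba: 3
  Ictero_minor vs Junco_rubra: 7
  Hylo_alba vs Junco_rubra: 9
The smallest is 3 mismatches, between Ictero_minor and Hylo_alba; p = 3/17 = 0.176.

0.176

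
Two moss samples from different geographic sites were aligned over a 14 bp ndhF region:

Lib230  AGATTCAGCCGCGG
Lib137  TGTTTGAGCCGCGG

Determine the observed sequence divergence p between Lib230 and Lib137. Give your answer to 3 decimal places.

Mismatches occur at site 1 (A/T), site 3 (A/T), site 6 (C/G).
There are 3 differences over 14 sites, so p = 3/14 = 0.214.

0.214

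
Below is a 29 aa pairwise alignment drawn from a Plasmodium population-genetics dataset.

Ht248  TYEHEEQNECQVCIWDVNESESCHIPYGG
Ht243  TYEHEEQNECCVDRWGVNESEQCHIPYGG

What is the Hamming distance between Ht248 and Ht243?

5

The sequences differ at positions 11 (Q/C), 13 (C/D), 14 (I/R), 16 (D/G), 22 (S/Q).
That gives 5 mismatches out of 29 aligned sites, so the Hamming distance is 5.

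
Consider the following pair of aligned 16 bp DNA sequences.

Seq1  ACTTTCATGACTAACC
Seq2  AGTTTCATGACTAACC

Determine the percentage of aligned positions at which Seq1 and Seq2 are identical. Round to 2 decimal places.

93.75%

A single mismatch occurs at site 2 (C↔G).
15 of the 16 sites match, so the percent identity is 15/16 × 100 = 93.75%.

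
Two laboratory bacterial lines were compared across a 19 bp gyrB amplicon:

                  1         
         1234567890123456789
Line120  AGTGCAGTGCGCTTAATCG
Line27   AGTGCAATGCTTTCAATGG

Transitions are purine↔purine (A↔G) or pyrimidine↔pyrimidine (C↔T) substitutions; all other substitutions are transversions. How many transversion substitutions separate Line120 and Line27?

2

Mismatches occur at site 7 (G↔A, transition), site 11 (G↔T, transversion), site 12 (C↔T, transition), site 14 (T↔C, transition), site 18 (C↔G, transversion).
Of the 5 differences, 3 transitions and 2 transversions, so the answer is 2.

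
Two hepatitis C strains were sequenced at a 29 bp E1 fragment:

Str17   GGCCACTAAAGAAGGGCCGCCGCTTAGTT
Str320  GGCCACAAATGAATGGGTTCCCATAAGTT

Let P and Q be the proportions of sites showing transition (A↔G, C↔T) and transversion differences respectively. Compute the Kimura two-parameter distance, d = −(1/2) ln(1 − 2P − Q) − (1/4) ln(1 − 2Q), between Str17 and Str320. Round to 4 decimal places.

0.4120

Mismatches occur at site 7 (T→A, transversion), site 10 (A→T, transversion), site 14 (G→T, transversion), site 17 (C→G, transversion), site 18 (C→T, transition), site 19 (G→T, transversion), site 22 (G→C, transversion), site 23 (C→A, transversion), site 25 (T→A, transversion).
Of the 9 differences, 1 transition and 8 transversions over 29 sites: P = 1/29 = 0.034483, Q = 8/29 = 0.275862.
d = −0.5·ln(0.655172) − 0.25·ln(0.448276) = −0.5·(-0.422857) − 0.25·(-0.802346) = 0.4120.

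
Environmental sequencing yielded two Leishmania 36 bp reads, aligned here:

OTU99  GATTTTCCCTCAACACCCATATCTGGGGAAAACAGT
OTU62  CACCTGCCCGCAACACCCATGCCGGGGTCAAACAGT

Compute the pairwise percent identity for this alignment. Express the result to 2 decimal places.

72.22%

Differing sites — 1:G/C; 3:T/C; 4:T/C; 6:T/G; 10:T/G; 21:A/G; 22:T/C; 24:T/G; 28:G/T; 29:A/C.
26 of the 36 sites match, so the percent identity is 26/36 × 100 = 72.22%.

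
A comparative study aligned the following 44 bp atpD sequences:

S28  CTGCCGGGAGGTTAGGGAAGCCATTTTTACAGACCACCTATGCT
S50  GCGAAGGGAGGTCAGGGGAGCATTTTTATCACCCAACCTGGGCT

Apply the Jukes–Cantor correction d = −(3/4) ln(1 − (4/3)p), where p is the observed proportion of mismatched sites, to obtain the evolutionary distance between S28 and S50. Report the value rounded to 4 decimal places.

The sequences differ at positions 1 (C/G), 2 (T/C), 4 (C/A), 5 (C/A), 13 (T/C), 18 (A/G), 22 (C/A), 23 (A/T), 28 (T/A), 29 (A/T), 32 (G/C), 33 (A/C), 35 (C/A), 40 (A/G), 41 (T/G).
p = 15/44 = 0.340909.
d = −0.75 · ln(1 − (4/3)·0.340909) = −0.75 · ln(0.545455) = −0.75 · (-0.606135) = 0.4546.

0.4546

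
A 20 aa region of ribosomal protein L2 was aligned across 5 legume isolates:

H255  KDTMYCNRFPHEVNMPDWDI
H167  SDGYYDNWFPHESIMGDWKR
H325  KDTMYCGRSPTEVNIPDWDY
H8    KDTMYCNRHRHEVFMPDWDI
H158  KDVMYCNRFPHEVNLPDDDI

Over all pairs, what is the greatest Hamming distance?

Pairwise Hamming distances:
  H255 vs H167: 10
  H255 vs H325: 5
  H255 vs H8: 3
  H255 vs H158: 3
  H167 vs H325: 14
  H167 vs H8: 12
  H167 vs H158: 12
  H325 vs H8: 7
  H325 vs H158: 7
  H8 vs H158: 6
The largest is 14, between H167 and H325.

14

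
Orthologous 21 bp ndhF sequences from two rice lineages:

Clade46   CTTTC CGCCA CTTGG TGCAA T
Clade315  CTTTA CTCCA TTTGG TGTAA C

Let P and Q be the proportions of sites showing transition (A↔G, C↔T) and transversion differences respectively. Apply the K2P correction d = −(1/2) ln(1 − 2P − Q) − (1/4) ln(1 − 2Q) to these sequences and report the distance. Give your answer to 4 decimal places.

0.2926

The sequences differ at positions 5 (C/A, transversion), 7 (G/T, transversion), 11 (C/T, transition), 18 (C/T, transition), 21 (T/C, transition).
Of the 5 differences, 3 transitions and 2 transversions over 21 sites: P = 3/21 = 0.142857, Q = 2/21 = 0.095238.
d = −0.5·ln(0.619048) − 0.25·ln(0.809524) = −0.5·(-0.479572) − 0.25·(-0.211309) = 0.2926.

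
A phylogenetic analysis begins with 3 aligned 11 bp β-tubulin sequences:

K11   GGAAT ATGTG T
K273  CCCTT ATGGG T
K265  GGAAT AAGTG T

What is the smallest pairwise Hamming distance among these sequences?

Pairwise Hamming distances:
  K11 vs K273: 5
  K11 vs K265: 1
  K273 vs K265: 6
The smallest is 1, between K11 and K265.

1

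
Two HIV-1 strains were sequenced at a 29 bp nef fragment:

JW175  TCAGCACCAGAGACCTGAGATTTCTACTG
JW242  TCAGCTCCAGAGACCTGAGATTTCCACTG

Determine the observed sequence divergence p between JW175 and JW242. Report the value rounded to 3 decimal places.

The sequences differ at positions 6 (A/T), 25 (T/C).
There are 2 differences over 29 sites, so p = 2/29 = 0.069.

0.069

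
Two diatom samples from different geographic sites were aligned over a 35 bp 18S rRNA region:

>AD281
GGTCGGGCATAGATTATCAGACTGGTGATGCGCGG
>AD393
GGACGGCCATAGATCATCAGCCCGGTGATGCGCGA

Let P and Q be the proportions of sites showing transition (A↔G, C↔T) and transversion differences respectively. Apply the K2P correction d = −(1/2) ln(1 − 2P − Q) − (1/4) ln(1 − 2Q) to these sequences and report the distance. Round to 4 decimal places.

The sequences differ at positions 3 (T/A, transversion), 7 (G/C, transversion), 15 (T/C, transition), 21 (A/C, transversion), 23 (T/C, transition), 35 (G/A, transition).
Of the 6 differences, 3 transitions and 3 transversions over 35 sites: P = 3/35 = 0.085714, Q = 3/35 = 0.085714.
d = −0.5·ln(0.742858) − 0.25·ln(0.828572) = −0.5·(-0.297250) − 0.25·(-0.188052) = 0.1956.

0.1956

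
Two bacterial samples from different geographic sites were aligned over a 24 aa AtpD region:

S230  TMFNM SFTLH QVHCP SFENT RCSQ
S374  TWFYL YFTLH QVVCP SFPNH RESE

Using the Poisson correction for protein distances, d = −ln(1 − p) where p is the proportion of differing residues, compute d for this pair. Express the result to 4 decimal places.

Mismatches occur at site 2 (M→W), site 4 (N→Y), site 5 (M→L), site 6 (S→Y), site 13 (H→V), site 18 (E→P), site 20 (T→H), site 22 (C→E), site 24 (Q→E).
p = 9/24 = 0.375000.
d = −ln(1 − 0.375000) = −ln(0.625000) = 0.4700.

0.4700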